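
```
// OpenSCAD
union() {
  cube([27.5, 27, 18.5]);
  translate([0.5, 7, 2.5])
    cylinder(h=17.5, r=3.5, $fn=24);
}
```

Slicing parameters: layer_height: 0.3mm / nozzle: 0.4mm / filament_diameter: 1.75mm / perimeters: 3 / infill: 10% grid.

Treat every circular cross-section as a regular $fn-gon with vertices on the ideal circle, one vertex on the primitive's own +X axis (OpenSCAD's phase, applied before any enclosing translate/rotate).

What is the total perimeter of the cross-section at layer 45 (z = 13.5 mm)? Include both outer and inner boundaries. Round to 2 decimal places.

At z = 13.5 mm: the cube (footprint 27.5×27) is included at this height (perimeter 109.00 mm); the cylinder at (0.5, 7): section is a regular 24-gon, circumradius r=3.5 (perimeter = 2·24·3.500·sin(180°/24) = 21.93 mm); Combining (union): the regions partially overlap (shared area 22.49 mm²), so the edge portions inside another operand are dropped and the merged outline is re-measured after clipping — boundary = 112.09 mm. Overall, the cross-section is a single solid region. Total boundary length (outer) = 112.09 mm.

112.09 mm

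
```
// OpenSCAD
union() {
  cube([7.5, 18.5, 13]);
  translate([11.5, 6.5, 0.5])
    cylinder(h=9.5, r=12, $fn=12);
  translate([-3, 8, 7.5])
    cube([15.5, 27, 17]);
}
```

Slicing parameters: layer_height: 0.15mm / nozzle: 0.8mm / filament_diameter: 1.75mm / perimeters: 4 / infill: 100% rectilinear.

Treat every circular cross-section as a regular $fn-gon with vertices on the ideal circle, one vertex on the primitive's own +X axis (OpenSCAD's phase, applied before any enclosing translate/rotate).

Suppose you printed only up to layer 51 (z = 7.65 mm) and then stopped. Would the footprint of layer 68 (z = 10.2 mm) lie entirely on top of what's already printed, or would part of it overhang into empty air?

entirely on top

Compare the two slices. At z = 7.65: the cube (footprint 7.5×18.5) is included at this height (area 138.75 mm²); the r=12 cylinder at (11.5, 6.5) contributes a regular 12-gon of circumradius 12 (area = (12/2)·12.000²·sin(360°/12) = 432.00 mm²); the cube at (-3, 8) is present — its section is the full 15.5×27 rectangle (area 418.50 mm²); Combining (union): the regions partially overlap — summed areas 989.25 mm² minus the doubly-counted overlap 236.45 mm² gives 752.80 mm² — area = 752.80 mm². At z = 10.2: the cube (footprint 7.5×18.5) is included at this height (area 138.75 mm²); the cylinder at (11.5, 6.5) is not intersected at this z (z outside [0.5, 10]); the 15.5×27 cube at (-3, 8) contributes its full rectangle (area 418.50 mm²); Taking the union: the regions partially overlap — summed areas 557.25 mm² minus the doubly-counted overlap 78.75 mm² gives 478.50 mm² — area = 478.50 mm². Checking containment: the cross-section at z = 10.2 is a subset of the cross-section at z = 7.65.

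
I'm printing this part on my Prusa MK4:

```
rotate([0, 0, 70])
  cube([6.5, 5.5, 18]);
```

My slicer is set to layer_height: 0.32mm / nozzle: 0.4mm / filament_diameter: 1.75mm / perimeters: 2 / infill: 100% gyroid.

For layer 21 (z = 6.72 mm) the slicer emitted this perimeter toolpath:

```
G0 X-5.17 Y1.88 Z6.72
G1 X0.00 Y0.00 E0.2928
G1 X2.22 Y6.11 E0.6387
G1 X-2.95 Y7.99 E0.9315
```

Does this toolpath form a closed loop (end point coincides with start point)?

no

Start point (G0): (-5.17, 1.88). End point (last G1): the path does not return to the start — open.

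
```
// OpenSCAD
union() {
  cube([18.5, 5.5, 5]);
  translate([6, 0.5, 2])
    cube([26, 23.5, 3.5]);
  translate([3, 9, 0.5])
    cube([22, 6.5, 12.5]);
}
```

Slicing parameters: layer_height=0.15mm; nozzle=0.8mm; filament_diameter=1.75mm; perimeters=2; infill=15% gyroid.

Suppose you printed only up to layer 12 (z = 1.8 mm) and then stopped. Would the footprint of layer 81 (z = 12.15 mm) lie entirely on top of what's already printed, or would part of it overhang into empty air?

Compare the two slices. At z = 1.8: the cube (footprint 18.5×5.5) is included at this height (area 101.75 mm²); the cube at (6, 0.5) is not intersected at this z (z outside [2, 5.5]); the cube at (3, 9) (footprint 22×6.5) is included at this height (area 143.00 mm²); Combining (union): the 2 present regions are separate (no shared area or edge), so areas and boundary lengths simply add and each stays a separate island — area = 244.75 mm². At z = 12.15: the cube does not reach this height (z outside [0, 5]); the cube at (6, 0.5) is absent (z outside [2, 5.5]); the cube at (3, 9) is present — its section is the full 22×6.5 rectangle (area 143.00 mm²); Combining (union): only the 22×6.5 cube at (3, 9) is present, so the union is just that shape — area = 143.00 mm². Checking containment: the cross-section at z = 12.15 is a subset of the cross-section at z = 1.8.

entirely on top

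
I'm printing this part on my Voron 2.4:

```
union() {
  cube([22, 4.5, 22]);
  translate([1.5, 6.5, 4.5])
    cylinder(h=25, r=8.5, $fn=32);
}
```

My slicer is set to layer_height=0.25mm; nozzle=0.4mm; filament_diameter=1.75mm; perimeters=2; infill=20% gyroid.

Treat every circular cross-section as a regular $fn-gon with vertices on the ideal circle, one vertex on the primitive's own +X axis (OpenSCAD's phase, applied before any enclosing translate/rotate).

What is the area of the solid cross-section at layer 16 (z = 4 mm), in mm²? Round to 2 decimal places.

At z = 4 mm: the 22×4.5 cube contributes its full rectangle (area 99.00 mm²); the cylinder at (1.5, 6.5) is not intersected at this z (z outside [4.5, 29.5]); Combining (union): only the 22×4.5 cube is present, so the union is just that shape — area = 99.00 mm². Overall, the cross-section is a single solid region. Net area = 99.00 mm².

99.00 mm²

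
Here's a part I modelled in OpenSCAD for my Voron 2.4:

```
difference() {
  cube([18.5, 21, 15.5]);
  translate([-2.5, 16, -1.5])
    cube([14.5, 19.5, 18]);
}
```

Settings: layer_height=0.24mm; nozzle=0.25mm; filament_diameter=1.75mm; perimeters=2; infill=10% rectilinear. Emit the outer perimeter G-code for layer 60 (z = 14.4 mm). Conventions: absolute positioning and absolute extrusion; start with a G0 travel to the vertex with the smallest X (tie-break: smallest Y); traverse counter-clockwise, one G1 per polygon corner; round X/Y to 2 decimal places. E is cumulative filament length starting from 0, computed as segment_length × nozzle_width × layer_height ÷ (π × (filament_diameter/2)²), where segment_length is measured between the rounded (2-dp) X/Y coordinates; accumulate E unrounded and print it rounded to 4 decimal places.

At z = 14.4 mm: the cube is present — its section is the full 18.5×21 rectangle; the cube at (-2.5, 16) (footprint 14.5×19.5) is included at this height; Taking the first minus the rest: starting from the 18.5×21 cube, the 14.5×19.5 cube at (-2.5, 16) partially overlaps it — only the 60.00 mm² overlap (of its 282.75 mm²) is removed, clipping the outline — 1 connected region. The outline is a single polygon with 6 vertices. Extrusion per mm of travel: 0.25 × 0.24 / (π × 0.875²) = 0.024945. Accumulating E over each segment gives final E = 1.9707.

G0 X0.00 Y0.00 Z14.40
G1 X18.50 Y0.00 E0.4615
G1 X18.50 Y21.00 E0.9853
G1 X12.00 Y21.00 E1.1475
G1 X12.00 Y16.00 E1.2722
G1 X0.00 Y16.00 E1.5715
G1 X0.00 Y0.00 E1.9707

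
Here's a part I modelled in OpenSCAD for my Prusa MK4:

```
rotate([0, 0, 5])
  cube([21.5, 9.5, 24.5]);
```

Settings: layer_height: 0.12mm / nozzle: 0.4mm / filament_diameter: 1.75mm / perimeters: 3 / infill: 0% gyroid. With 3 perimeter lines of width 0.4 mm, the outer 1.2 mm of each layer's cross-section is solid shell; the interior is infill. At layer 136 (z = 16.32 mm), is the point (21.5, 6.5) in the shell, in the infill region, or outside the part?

outside

At z = 16.32 mm: the 21.5×9.5 cube contributes its full rectangle; (rotated 5° about Z; rotation is an isometry so areas/perimeters/island counts are preserved). Overall, the cross-section is a single solid region. Undo the 5° rotation: the query point maps to (21.985, 4.601) in the un-rotated model frame. The nearest boundary edge runs (21.50, 0.00)→(21.50, 9.50); distance from the point to it = 0.48 mm. The point is not inside any of the regions above, so it lies outside the cross-section (0.48 mm from the nearest boundary).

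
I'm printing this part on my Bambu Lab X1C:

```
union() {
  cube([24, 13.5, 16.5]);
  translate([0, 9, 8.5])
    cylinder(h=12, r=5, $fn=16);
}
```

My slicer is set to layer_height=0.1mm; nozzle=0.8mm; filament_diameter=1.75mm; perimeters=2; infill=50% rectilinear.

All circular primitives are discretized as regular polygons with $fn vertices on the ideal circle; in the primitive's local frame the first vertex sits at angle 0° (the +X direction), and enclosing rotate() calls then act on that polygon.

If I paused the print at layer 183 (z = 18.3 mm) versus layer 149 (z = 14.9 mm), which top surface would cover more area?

Layer 183 (z = 18.3): the cube does not reach this height (z outside [0, 16.5]); the r=5 cylinder at (0, 9) gives a regular 16-gon of circumradius 5 (constant along its height) (area = (16/2)·5.000²·sin(360°/16) = 76.54 mm²); Merging all regions: only the r=5 cylinder at (0, 9) is present, so the union is just that shape — area = 76.54 mm². So its area = 76.54 mm². Layer 149 (z = 14.9): the cube is present — its section is the full 24×13.5 rectangle (area 324.00 mm²); the cylinder at (0, 9): section is a regular 16-gon, circumradius r=5 (area = (16/2)·5.000²·sin(360°/16) = 76.54 mm²); Merging all regions: the regions partially overlap — summed areas 400.54 mm² minus the doubly-counted overlap 37.67 mm² gives 362.87 mm² — area = 362.87 mm². So its area = 362.87 mm². Layer 149 is larger (362.87 vs 76.54 mm²).

layer 149 (z = 14.9 mm)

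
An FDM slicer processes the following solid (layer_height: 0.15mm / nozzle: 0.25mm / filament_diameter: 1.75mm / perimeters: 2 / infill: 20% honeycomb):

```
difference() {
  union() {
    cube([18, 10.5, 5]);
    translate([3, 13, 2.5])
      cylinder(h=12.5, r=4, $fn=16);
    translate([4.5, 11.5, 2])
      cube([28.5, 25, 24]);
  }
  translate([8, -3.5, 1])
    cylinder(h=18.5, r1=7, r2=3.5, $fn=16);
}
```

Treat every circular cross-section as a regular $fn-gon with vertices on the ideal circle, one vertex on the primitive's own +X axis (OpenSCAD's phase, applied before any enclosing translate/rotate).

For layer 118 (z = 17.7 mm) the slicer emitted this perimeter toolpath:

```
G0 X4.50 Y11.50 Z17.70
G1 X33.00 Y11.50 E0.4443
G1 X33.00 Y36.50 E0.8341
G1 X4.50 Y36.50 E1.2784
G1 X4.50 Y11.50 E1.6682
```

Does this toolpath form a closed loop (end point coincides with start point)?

yes

Start point (G0): (4.50, 11.50). End point (last G1): the path returns to the start — closed.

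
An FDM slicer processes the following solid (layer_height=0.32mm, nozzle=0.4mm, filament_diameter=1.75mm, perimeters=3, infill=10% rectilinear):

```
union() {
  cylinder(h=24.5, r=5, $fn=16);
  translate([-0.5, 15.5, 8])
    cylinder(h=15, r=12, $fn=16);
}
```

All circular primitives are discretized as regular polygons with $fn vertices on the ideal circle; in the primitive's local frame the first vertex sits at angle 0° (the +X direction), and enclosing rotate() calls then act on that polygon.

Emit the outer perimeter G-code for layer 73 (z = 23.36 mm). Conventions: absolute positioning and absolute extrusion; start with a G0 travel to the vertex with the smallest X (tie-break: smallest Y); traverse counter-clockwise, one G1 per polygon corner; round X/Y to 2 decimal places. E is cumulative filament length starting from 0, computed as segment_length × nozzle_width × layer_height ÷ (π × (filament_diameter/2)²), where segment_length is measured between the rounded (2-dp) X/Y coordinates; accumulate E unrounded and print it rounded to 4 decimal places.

At z = 23.36 mm: the cylinder: section is a regular 16-gon, circumradius r=5; the cylinder at (-0.5, 15.5) is not intersected at this z (z outside [8, 23]); Taking the union: only the r=5 cylinder is present, so the union is just that shape — 1 connected region. The outline is a single polygon with 16 vertices. Extrusion per mm of travel: 0.4 × 0.32 / (π × 0.875²) = 0.053216. Accumulating E over each segment gives final E = 1.6615.

G0 X-5.00 Y0.00 Z23.36
G1 X-4.62 Y-1.91 E0.1036
G1 X-3.54 Y-3.54 E0.2077
G1 X-1.91 Y-4.62 E0.3117
G1 X0.00 Y-5.00 E0.4154
G1 X1.91 Y-4.62 E0.5190
G1 X3.54 Y-3.54 E0.6231
G1 X4.62 Y-1.91 E0.7271
G1 X5.00 Y0.00 E0.8308
G1 X4.62 Y1.91 E0.9344
G1 X3.54 Y3.54 E1.0385
G1 X1.91 Y4.62 E1.1425
G1 X0.00 Y5.00 E1.2461
G1 X-1.91 Y4.62 E1.3498
G1 X-3.54 Y3.54 E1.4538
G1 X-4.62 Y1.91 E1.5579
G1 X-5.00 Y0.00 E1.6615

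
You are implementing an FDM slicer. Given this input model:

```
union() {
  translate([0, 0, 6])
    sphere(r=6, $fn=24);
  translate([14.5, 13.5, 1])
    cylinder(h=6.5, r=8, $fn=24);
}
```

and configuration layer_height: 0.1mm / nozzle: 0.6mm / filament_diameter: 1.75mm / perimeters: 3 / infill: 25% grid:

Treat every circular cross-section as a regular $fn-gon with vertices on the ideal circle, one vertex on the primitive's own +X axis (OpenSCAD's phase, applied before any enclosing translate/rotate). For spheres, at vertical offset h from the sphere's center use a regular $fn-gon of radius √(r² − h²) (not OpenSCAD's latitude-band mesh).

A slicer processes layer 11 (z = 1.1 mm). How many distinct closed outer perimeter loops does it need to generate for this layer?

At z = 1.1 mm: the r=6 sphere contributes a regular 24-gon of circumradius √(6²−4.9²) = 3.463; the r=8 cylinder at (14.5, 13.5) gives a regular 24-gon of circumradius 8 (constant along its height); Merging all regions: the 2 present regions are separate (no shared area or edge), so areas and boundary lengths simply add and each stays a separate island — 2 connected regions. The result has 2 disconnected regions.

2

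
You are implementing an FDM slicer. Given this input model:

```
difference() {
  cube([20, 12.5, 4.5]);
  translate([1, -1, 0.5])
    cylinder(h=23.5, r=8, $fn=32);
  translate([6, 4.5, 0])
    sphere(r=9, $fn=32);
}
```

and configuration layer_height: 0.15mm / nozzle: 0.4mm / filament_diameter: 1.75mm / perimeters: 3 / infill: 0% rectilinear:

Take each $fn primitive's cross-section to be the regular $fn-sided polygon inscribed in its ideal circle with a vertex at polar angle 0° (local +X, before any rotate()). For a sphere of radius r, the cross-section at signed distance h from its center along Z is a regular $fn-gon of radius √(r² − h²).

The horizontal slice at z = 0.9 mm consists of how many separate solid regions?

2

At z = 0.9 mm: the cube (footprint 20×12.5) is included at this height; the r=8 cylinder at (1, -1) contributes a regular 32-gon of circumradius 8; the r=9 sphere at (6, 4.5) slices to a regular 32-gon of circumradius 8.955 (√(r²−h²) with h=0.9 from center); Taking the first minus the rest: starting from the 20×12.5 cube, the r=8 cylinder at (1, -1) partially overlaps it — only the 48.94 mm² overlap (of its 199.77 mm²) is removed, clipping the outline; the r=9 sphere at (6, 4.5) partially overlaps it — only the 123.26 mm² overlap (of its 250.31 mm²) is removed, clipping the outline — 2 connected regions. The result has 2 disconnected regions.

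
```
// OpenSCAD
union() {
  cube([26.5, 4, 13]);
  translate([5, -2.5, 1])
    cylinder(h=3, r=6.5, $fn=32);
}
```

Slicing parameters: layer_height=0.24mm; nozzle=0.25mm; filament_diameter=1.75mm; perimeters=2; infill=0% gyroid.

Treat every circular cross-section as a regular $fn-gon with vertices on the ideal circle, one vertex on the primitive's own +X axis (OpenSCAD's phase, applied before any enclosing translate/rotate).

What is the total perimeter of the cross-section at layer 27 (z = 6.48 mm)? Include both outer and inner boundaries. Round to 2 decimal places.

At z = 6.48 mm: the cube (footprint 26.5×4) is included at this height (perimeter 61.00 mm); the cylinder at (5, -2.5) is not intersected at this z (z outside [1, 4]); Taking the union: only the 26.5×4 cube is present, so the union is just that shape — boundary = 61.00 mm. Overall, the cross-section is a single solid region. Total boundary length (outer) = 61.00 mm.

61.00 mm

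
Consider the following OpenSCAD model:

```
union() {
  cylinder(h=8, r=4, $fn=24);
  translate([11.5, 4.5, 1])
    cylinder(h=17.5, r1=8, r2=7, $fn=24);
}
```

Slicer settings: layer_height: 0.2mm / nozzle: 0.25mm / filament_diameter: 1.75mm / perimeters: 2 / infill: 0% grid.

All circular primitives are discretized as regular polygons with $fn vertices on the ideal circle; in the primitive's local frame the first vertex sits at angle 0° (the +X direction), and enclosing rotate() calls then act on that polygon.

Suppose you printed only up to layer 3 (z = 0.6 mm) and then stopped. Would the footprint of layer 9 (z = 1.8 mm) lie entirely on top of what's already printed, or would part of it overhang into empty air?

Compare the two slices. At z = 0.6: the cylinder: section is a regular 24-gon, circumradius r=4 (area = (24/2)·4.000²·sin(360°/24) = 49.69 mm²); the cone at (11.5, 4.5) does not reach this height (z outside [1, 18.5]); Merging all regions: only the r=4 cylinder is present, so the union is just that shape — area = 49.69 mm². At z = 1.8: the cylinder: section is a regular 24-gon, circumradius r=4 (area = (24/2)·4.000²·sin(360°/24) = 49.69 mm²); the cone at (11.5, 4.5): at t=0.046 of its height the radius interpolates to r₁+(r₂−r₁)t = 7.954, giving a regular 24-gon of that circumradius (area = (24/2)·7.954²·sin(360°/24) = 196.51 mm²); Combining (union): the 2 present regions are separate (no shared area or edge), so areas and boundary lengths simply add and each stays a separate island — area = 246.20 mm². Checking containment: at z = 1.8 the cross-section extends beyond the z = 0.6 cross-section by about 196.51 mm².

part overhangs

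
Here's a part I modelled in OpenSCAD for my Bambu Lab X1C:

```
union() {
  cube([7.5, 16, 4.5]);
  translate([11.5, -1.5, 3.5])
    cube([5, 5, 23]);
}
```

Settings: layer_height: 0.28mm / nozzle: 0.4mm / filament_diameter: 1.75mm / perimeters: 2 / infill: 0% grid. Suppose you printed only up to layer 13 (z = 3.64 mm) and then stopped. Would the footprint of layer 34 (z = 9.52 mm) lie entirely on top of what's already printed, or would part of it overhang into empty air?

entirely on top

Compare the two slices. At z = 3.64: the cube is present — its section is the full 7.5×16 rectangle (area 120.00 mm²); the 5×5 cube at (11.5, -1.5) contributes its full rectangle (area 25.00 mm²); Taking the union: the 2 present regions are separate (no shared area or edge), so areas and boundary lengths simply add and each stays a separate island — area = 145.00 mm². At z = 9.52: the cube is absent (z outside [0, 4.5]); the cube at (11.5, -1.5) is present — its section is the full 5×5 rectangle (area 25.00 mm²); Taking the union: only the 5×5 cube at (11.5, -1.5) is present, so the union is just that shape — area = 25.00 mm². Checking containment: the cross-section at z = 9.52 is a subset of the cross-section at z = 3.64.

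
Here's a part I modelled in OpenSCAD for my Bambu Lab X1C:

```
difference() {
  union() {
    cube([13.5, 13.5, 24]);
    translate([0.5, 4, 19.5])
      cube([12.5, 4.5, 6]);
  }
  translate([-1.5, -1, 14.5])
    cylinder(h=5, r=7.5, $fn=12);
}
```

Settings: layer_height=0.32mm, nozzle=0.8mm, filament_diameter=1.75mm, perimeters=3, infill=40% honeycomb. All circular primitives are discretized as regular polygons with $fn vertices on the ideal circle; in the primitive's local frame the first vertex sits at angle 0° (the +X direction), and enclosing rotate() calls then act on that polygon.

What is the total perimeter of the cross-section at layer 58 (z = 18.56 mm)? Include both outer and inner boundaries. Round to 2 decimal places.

51.23 mm

At z = 18.56 mm: the cube (footprint 13.5×13.5) is included at this height (perimeter 54.00 mm); the cube at (0.5, 4) is absent (z outside [19.5, 25.5]); Combining (union): only the 13.5×13.5 cube is present, so the union is just that shape — boundary = 54.00 mm; the r=7.5 cylinder at (-1.5, -1) gives a regular 12-gon of circumradius 7.5 (constant along its height) (perimeter = 2·12·7.500·sin(180°/12) = 46.59 mm); Subtracting the remaining from the first: starting from the result so far, the r=7.5 cylinder at (-1.5, -1) partially overlaps it — only the 25.37 mm² overlap (of its 168.75 mm²) is removed, clipping the outline — boundary = 51.23 mm. Overall, the cross-section is a single solid region. Total boundary length (outer) = 51.23 mm.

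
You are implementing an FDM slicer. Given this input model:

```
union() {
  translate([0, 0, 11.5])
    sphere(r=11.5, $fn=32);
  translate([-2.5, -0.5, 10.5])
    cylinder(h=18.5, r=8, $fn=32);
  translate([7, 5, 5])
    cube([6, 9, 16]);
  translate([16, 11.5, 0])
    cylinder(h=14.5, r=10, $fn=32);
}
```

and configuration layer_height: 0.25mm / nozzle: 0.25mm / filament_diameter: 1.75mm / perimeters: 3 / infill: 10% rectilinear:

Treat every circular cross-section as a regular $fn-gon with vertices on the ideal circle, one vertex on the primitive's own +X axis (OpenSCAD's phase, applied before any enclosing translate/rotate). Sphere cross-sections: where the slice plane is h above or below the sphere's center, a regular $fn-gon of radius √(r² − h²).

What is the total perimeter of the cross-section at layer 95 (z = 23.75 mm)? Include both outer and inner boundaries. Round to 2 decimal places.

50.18 mm

At z = 23.75 mm: the sphere is absent (|z−center|=12.250 > r=11.5); the cylinder at (-2.5, -0.5): section is a regular 32-gon, circumradius r=8 (perimeter = 2·32·8.000·sin(180°/32) = 50.18 mm); the cube at (7, 5) is absent (z outside [5, 21]); the cylinder at (16, 11.5) is not intersected at this z (z outside [0, 14.5]); Combining (union): only the r=8 cylinder at (-2.5, -0.5) is present, so the union is just that shape — boundary = 50.18 mm. Overall, the cross-section is a single solid region. Total boundary length (outer) = 50.18 mm.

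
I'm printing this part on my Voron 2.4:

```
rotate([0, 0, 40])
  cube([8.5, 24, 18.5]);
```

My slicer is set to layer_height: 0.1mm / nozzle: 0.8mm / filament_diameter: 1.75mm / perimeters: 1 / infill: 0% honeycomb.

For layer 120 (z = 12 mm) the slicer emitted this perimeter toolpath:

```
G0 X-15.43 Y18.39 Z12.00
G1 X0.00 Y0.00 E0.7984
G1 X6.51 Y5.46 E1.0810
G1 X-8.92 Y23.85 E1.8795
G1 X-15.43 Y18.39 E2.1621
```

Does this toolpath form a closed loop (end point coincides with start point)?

yes

Start point (G0): (-15.43, 18.39). End point (last G1): the path returns to the start — closed.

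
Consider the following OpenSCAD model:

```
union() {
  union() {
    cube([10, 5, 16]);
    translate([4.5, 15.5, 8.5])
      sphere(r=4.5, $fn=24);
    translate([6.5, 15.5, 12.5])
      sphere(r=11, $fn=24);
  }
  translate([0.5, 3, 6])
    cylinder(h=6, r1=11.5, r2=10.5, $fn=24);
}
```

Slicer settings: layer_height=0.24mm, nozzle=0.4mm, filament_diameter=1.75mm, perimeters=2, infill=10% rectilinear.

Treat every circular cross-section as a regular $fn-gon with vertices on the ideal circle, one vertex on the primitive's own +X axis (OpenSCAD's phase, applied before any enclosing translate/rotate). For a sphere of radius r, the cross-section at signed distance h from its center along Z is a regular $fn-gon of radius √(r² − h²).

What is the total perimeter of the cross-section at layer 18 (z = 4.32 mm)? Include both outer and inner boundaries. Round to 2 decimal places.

At z = 4.32 mm: the cube is present — its section is the full 10×5 rectangle (perimeter 30.00 mm); the r=4.5 sphere at (4.5, 15.5) slices to a regular 24-gon of circumradius 1.667 (√(r²−h²) with h=4.18 from center) (perimeter = 2·24·1.667·sin(180°/24) = 10.44 mm); the r=11 sphere at (6.5, 15.5) contributes a regular 24-gon of circumradius √(11²−8.18²) = 7.354 (perimeter = 2·24·7.354·sin(180°/24) = 46.08 mm); Merging all regions: the regions partially overlap (shared area 8.63 mm²), so the edge portions inside another operand are dropped and the merged outline is re-measured after clipping — boundary = 76.08 mm; the cone at (0.5, 3) does not reach this height (z outside [6, 12]); Combining (union): only the result so far is present, so the union is just that shape — boundary = 76.08 mm. Overall, the cross-section has 2 separate islands. Total boundary length (outer) = 76.08 mm.

76.08 mm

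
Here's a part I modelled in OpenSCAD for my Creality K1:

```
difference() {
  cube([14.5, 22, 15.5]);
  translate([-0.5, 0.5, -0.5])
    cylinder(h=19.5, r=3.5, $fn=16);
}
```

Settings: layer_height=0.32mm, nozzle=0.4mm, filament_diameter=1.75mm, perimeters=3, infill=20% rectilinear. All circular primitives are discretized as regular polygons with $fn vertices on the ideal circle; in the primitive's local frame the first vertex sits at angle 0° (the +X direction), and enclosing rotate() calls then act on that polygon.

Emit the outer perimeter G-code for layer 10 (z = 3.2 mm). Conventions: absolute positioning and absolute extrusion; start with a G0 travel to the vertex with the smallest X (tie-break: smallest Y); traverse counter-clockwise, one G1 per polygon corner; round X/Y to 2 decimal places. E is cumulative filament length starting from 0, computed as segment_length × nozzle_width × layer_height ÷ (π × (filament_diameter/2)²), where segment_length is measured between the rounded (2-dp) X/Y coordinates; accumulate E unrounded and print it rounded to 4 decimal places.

G0 X0.00 Y3.90 Z3.20
G1 X0.84 Y3.73 E0.0456
G1 X1.97 Y2.97 E0.1181
G1 X2.73 Y1.84 E0.1905
G1 X3.00 Y0.50 E0.2633
G1 X2.90 Y0.00 E0.2904
G1 X14.50 Y0.00 E0.9077
G1 X14.50 Y22.00 E2.0785
G1 X0.00 Y22.00 E2.8501
G1 X0.00 Y3.90 E3.8133

At z = 3.2 mm: the cube (footprint 14.5×22) is included at this height; the cylinder at (-0.5, 0.5): section is a regular 16-gon, circumradius r=3.5; Taking the first minus the rest: starting from the 14.5×22 cube, the r=3.5 cylinder at (-0.5, 0.5) partially overlaps it — only the 9.13 mm² overlap (of its 37.50 mm²) is removed, clipping the outline — 1 connected region. The outline is a single polygon with 9 vertices. Extrusion per mm of travel: 0.4 × 0.32 / (π × 0.875²) = 0.053216. Accumulating E over each segment gives final E = 3.8133.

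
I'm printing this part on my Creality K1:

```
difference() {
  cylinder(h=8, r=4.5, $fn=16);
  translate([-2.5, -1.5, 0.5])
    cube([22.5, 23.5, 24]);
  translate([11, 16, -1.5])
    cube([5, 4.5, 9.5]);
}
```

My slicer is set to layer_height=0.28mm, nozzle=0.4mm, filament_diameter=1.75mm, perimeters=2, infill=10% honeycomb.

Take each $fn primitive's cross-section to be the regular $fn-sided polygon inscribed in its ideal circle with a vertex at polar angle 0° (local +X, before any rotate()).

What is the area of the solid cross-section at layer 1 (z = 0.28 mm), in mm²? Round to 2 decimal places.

At z = 0.28 mm: the cylinder: section is a regular 16-gon, circumradius r=4.5 (area = (16/2)·4.500²·sin(360°/16) = 61.99 mm²); the cube at (-2.5, -1.5) is absent (z outside [0.5, 24.5]); the cube at (11, 16) (footprint 5×4.5) is included at this height (area 22.50 mm²); After the difference (first − rest): starting from the r=4.5 cylinder (61.99 mm²), the 5×4.5 cube at (11, 16) misses the remaining region (no effect) — area = 61.99 mm². Overall, the cross-section is a single solid region. Net area = 61.99 mm².

61.99 mm²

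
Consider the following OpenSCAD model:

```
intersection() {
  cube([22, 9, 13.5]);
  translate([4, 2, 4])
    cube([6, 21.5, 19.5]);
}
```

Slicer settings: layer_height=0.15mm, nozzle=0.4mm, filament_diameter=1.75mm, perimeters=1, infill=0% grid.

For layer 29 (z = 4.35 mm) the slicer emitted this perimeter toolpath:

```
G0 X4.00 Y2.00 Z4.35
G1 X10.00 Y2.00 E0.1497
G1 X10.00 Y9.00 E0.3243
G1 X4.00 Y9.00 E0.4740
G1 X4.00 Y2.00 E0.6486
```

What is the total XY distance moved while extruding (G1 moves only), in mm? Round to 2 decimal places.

26.00 mm

Sum the Euclidean lengths of each G1 segment: total = 26.00 mm.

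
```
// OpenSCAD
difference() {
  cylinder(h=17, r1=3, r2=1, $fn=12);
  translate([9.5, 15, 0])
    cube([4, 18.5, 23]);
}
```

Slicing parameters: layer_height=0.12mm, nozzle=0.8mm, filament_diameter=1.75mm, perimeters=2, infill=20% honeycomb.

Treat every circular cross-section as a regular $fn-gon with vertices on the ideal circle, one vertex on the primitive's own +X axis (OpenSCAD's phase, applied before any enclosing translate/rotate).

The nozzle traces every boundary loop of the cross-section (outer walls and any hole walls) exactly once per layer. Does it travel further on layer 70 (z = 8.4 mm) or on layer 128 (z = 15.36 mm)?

Layer 70 (z = 8.4): the cone contributes a regular 12-gon of circumradius 2.012 (interpolated between r1=3 and r2=1 at t=0.494) (perimeter = 2·12·2.012·sin(180°/12) = 12.50 mm); the cube at (9.5, 15) (footprint 4×18.5) is included at this height (perimeter 45.00 mm); Subtracting the remaining from the first: starting from the cone, the 4×18.5 cube at (9.5, 15) misses the remaining region (no effect) — boundary = 12.50 mm. So its perimeter = 12.50 mm. Layer 128 (z = 15.36): the cone contributes a regular 12-gon of circumradius 1.193 (interpolated between r1=3 and r2=1 at t=0.904) (perimeter = 2·12·1.193·sin(180°/12) = 7.41 mm); the 4×18.5 cube at (9.5, 15) contributes its full rectangle (perimeter 45.00 mm); Subtracting the remaining from the first: starting from the cone, the 4×18.5 cube at (9.5, 15) misses the remaining region (no effect) — boundary = 7.41 mm. So its perimeter = 7.41 mm. Layer 70 is larger (12.50 vs 7.41 mm).

layer 70 (z = 8.4 mm)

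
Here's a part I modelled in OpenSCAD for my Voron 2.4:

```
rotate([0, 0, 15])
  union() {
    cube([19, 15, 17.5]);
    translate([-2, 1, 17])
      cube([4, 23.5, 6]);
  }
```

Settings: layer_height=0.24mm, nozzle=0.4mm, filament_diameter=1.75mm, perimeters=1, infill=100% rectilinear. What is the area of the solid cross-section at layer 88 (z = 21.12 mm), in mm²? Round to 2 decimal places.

At z = 21.12 mm: the cube is absent (z outside [0, 17.5]); the cube at (-2, 1) (footprint 4×23.5) is included at this height (area 94.00 mm²); Merging all regions: only the 4×23.5 cube at (-2, 1) is present, so the union is just that shape — area = 94.00 mm²; (rotated 15° about Z; rotation is an isometry so areas/perimeters/island counts are preserved). Overall, the cross-section is a single solid region. Net area = 94.00 mm².

94.00 mm²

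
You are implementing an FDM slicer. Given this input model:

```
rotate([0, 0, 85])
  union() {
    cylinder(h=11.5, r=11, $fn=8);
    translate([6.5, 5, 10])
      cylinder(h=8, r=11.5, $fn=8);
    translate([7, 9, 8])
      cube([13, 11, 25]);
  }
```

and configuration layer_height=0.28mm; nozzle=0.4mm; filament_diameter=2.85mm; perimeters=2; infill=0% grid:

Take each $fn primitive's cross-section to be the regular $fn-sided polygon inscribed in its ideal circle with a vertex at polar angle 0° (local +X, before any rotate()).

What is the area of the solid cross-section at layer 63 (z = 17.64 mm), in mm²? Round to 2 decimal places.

At z = 17.64 mm: the cylinder does not reach this height (z outside [0, 11.5]); the r=11.5 cylinder at (6.5, 5) gives a regular 8-gon of circumradius 11.5 (constant along its height) (area = (8/2)·11.500²·sin(360°/8) = 374.06 mm²); the cube at (7, 9) is present — its section is the full 13×11 rectangle (area 143.00 mm²); Combining (union): the regions partially overlap — summed areas 517.06 mm² minus the doubly-counted overlap 47.13 mm² gives 469.93 mm² — area = 469.93 mm²; (whole slice rotated 85° about Z — lengths, areas and connectivity unchanged). Overall, the cross-section is a single solid region. Net area = 469.93 mm².

469.93 mm²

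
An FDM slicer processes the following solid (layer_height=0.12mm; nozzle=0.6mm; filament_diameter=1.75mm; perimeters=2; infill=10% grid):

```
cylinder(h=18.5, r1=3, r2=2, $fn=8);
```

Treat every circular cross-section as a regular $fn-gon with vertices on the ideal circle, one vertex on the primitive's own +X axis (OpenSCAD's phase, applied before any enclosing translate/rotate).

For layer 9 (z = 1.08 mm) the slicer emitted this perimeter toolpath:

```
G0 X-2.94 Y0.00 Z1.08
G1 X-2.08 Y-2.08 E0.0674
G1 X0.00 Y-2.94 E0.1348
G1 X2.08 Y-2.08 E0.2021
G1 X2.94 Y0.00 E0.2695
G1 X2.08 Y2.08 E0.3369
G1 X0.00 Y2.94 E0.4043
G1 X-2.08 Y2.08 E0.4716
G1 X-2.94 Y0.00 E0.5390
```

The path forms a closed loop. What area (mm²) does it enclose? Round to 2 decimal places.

Apply the shoelace formula to the sequence of (X, Y) vertices; enclosed area = 24.46 mm².

24.46 mm²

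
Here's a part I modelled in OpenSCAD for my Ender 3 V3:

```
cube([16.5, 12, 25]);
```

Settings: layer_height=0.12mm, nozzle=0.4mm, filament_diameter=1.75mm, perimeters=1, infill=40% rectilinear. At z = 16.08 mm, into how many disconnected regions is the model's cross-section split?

1

At z = 16.08 mm: the cube (footprint 16.5×12) is included at this height. The result has 1 disconnected region.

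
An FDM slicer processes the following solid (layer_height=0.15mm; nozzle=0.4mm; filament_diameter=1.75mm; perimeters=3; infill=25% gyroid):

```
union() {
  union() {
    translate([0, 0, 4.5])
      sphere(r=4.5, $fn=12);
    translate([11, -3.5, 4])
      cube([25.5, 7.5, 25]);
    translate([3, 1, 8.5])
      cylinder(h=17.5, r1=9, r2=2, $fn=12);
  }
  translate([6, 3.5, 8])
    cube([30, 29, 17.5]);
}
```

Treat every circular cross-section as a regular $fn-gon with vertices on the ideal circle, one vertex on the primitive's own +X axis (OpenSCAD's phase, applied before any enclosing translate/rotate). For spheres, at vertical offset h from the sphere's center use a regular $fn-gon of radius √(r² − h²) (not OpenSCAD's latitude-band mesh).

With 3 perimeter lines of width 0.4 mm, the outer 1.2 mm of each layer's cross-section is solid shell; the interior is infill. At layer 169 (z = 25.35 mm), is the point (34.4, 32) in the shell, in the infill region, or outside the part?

At z = 25.35 mm: the sphere does not reach this height (|z−center|=20.850 > r=4.5); the cube at (11, -3.5) (footprint 25.5×7.5) is included at this height; the cone at (3, 1) contributes a regular 12-gon of circumradius 2.260 (interpolated between r1=9 and r2=2 at t=0.963); Combining (union): the 2 present regions are separate (no shared area or edge), so areas and boundary lengths simply add and each stays a separate island — 2 connected regions; the 30×29 cube at (6, 3.5) contributes its full rectangle; Combining (union): the regions partially overlap (shared area 12.50 mm²), so overlapping operands fuse into one piece — 2 connected regions. Overall, the cross-section has 2 separate islands. The nearest boundary edge runs (6.00, 32.50)→(36.00, 32.50); distance from the point to it = 0.50 mm. (Shell/infill is judged within the island containing the point — the largest one.) The point is inside the cross-section, 0.50 mm from the nearest boundary — within the 1.2 mm shell band (3 × 0.4).

shell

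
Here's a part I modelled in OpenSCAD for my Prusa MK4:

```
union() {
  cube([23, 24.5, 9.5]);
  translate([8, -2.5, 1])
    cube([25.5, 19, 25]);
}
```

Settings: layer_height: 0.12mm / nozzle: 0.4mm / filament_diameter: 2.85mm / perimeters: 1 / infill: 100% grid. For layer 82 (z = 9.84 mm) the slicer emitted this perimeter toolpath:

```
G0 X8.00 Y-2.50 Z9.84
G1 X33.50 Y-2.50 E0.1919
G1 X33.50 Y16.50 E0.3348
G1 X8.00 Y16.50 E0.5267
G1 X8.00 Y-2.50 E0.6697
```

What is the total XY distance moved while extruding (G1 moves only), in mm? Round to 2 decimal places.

89.00 mm

Sum the Euclidean lengths of each G1 segment: total = 89.00 mm.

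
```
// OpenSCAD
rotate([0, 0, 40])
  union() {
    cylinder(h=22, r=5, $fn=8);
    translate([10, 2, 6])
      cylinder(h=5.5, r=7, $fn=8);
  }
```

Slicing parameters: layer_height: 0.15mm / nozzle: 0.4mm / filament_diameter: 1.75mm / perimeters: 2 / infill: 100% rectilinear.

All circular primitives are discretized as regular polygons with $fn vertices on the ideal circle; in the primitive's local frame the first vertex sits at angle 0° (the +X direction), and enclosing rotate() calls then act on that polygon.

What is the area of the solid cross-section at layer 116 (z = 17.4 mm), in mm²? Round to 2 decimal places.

At z = 17.4 mm: the cylinder: section is a regular 8-gon, circumradius r=5 (area = (8/2)·5.000²·sin(360°/8) = 70.71 mm²); the cylinder at (10, 2) does not reach this height (z outside [6, 11.5]); Taking the union: only the r=5 cylinder is present, so the union is just that shape — area = 70.71 mm²; (rotated 40° about Z; rotation is an isometry so areas/perimeters/island counts are preserved). Overall, the cross-section is a single solid region. Net area = 70.71 mm².

70.71 mm²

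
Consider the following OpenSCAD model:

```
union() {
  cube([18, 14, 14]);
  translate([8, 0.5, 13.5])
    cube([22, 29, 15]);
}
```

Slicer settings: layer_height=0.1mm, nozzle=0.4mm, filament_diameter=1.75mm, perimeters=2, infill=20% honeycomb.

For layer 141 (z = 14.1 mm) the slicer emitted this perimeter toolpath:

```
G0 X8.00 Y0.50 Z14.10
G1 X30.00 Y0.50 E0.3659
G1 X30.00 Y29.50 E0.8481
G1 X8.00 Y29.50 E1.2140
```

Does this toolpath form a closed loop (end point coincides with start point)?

Start point (G0): (8.00, 0.50). End point (last G1): the path does not return to the start — open.

no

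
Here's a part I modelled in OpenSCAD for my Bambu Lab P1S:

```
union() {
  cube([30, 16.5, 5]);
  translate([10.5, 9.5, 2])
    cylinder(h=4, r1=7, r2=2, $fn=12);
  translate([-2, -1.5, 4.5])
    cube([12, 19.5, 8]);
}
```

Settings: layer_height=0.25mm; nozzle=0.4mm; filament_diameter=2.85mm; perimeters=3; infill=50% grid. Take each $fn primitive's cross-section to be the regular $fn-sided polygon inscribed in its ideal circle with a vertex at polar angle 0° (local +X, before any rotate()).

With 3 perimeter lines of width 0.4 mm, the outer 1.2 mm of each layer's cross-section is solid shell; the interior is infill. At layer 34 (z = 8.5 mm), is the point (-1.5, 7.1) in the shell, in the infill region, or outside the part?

shell

At z = 8.5 mm: the cube is absent (z outside [0, 5]); the cone at (10.5, 9.5) is absent (z outside [2, 6]); the 12×19.5 cube at (-2, -1.5) contributes its full rectangle; Combining (union): only the 12×19.5 cube at (-2, -1.5) is present, so the union is just that shape — 1 connected region. Overall, the cross-section is a single solid region. The nearest boundary edge runs (-2.00, 18.00)→(-2.00, -1.50); distance from the point to it = 0.50 mm. The point is inside the cross-section, 0.50 mm from the nearest boundary — within the 1.2 mm shell band (3 × 0.4).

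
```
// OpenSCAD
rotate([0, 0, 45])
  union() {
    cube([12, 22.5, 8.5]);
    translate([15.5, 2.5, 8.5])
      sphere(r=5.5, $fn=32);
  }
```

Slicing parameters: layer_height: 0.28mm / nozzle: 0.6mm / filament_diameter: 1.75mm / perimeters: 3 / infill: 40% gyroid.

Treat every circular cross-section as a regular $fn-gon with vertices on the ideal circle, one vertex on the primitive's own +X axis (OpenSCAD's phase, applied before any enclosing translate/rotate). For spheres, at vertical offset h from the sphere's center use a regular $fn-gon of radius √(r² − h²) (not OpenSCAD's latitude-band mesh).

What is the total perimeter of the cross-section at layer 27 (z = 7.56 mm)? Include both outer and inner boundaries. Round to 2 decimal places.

At z = 7.56 mm: the 12×22.5 cube contributes its full rectangle (perimeter 69.00 mm); the r=5.5 sphere at (15.5, 2.5) slices to a regular 32-gon of circumradius 5.419 (√(r²−h²) with h=0.94 from center) (perimeter = 2·32·5.419·sin(180°/32) = 33.99 mm); Merging all regions: the regions partially overlap (shared area 9.69 mm²), so the edge portions inside another operand are dropped and the merged outline is re-measured after clipping — boundary = 87.82 mm; (rotated 45° about Z; rotation is an isometry so areas/perimeters/island counts are preserved). Overall, the cross-section is a single solid region. Total boundary length (outer) = 87.82 mm.

87.82 mm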